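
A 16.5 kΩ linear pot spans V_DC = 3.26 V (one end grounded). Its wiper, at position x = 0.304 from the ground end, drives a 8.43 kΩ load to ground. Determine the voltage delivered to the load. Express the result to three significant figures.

Lower segment x·R_p = 5.016 kΩ; upper segment (1−x)·R_p = 11.48 kΩ.
(x·R_p) ‖ R_L = 3.145 kΩ.
Then V_out = V_DC · 3.145/(11.48 + 3.145) = 0.7008 V.

V_out ≈ 0.701 V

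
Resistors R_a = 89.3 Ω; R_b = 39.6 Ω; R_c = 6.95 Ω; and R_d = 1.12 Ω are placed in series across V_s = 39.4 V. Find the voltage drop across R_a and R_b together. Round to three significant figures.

V ≈ 37.1 V

Total series resistance ΣR = 89.3 + 39.6 + 6.95 + 1.12 = 137.0 Ω.
R_{R_a..R_b} = 89.3 + 39.6 = 128.9 Ω.
V = V_s · R/ΣR = 39.4 × 0.9411 = 37.08 V.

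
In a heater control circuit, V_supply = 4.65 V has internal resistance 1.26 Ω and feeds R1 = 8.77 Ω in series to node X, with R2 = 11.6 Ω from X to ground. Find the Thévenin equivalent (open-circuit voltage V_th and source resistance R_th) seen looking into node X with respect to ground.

V_th ≈ 2.49 V, R_th ≈ 5.38 Ω

R1' = 1.26 + 8.77 = 10.03 Ω (source resistance + R1).
With X open, the divider is unloaded: V_th = 4.65 × 11.6/21.63 = 2.494 V.
Zeroing V_supply shorts the top of R1' to ground, so R_th = R1' ‖ R2 = 5.379 Ω.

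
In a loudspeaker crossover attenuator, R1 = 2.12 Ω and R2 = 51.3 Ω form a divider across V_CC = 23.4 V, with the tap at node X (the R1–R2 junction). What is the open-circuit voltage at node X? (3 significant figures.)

Open-circuit (no load on X): V_th = V_CC · R2/(R1 + R2) = 23.4 × 51.3/(2.120 + 51.3) = 22.47 V.

V_th ≈ 22.5 V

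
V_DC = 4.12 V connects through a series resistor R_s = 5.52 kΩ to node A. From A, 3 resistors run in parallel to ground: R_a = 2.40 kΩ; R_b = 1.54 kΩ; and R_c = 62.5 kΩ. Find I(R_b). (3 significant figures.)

I ≈ 0.384 mA

Equivalent of the parallel group: R_p = 0.9242 kΩ.
V_A = 4.12 × 0.9242/6.444 = 0.5909 V.
I(R_b) = V_A / R_b = 0.5909/1.54 = 0.3837 mA.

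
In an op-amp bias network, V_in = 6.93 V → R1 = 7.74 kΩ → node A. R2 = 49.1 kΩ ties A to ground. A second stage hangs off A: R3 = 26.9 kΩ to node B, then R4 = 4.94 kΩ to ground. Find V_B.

The second stage (R3 + R4 = 31.84 kΩ) loads node A in parallel with R2.
R2 ‖ (R3+R4) = 19.31 kΩ.
V_A = 6.93 × 19.31/(7.74 + 19.31) = 4.947 V.
Then the unloaded second divider: V_B = V_A × R4/(R3+R4) = 4.947 × 0.1552 = 0.7676 V.

V_B ≈ 0.768 V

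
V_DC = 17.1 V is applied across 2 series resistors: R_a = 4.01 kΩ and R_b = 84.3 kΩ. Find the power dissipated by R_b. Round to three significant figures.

Series current I = V_DC/ΣR = 17.1/88.31 = 0.1936 mA.
P(R_b) = I²·R_b = (0.1936)² × 84.3 = 3.161 mW.

P ≈ 3.16 mW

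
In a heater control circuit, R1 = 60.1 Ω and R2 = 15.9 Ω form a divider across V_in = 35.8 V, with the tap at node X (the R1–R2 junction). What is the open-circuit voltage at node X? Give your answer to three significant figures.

V_th ≈ 7.49 V

Open-circuit (no load on X): V_th = V_in · R2/(R1 + R2) = 35.8 × 15.9/(60.10 + 15.9) = 7.490 V.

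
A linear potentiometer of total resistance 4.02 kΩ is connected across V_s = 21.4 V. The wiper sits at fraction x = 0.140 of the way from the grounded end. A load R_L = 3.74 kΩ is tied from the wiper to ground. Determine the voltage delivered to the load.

Split the track: R_lower = x·R_p = 0.5628 kΩ, R_upper = (1−x)·R_p = 3.457 kΩ.
R_L loads the lower segment: effective lower R = 0.4892 kΩ.
Then V_out = V_s · 0.4892/(3.457 + 0.4892) = 2.653 V.

V_out ≈ 2.65 V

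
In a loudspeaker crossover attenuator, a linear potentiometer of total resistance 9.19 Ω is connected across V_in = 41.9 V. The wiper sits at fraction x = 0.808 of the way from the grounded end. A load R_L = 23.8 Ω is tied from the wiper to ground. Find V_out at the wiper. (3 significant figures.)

The pot divides into 1.764 Ω above the wiper and 7.426 Ω below.
R_L loads the lower segment: effective lower R = 5.660 Ω.
Then V_out = V_in · 5.660/(1.764 + 5.660) = 31.94 V.

V_out ≈ 31.9 V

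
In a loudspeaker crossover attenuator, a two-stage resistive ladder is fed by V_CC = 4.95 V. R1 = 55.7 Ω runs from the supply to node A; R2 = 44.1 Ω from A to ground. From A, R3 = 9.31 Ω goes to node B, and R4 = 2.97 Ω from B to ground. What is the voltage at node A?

V_A ≈ 0.728 V

Looking into the second stage from A: R3 + R4 = 12.28 Ω appears in parallel with R2.
Effective lower resistance at A: R2 ‖ 12.28 = 9.605 Ω.
V_A = 4.95 × 9.605/(55.7 + 9.605) = 0.7281 V.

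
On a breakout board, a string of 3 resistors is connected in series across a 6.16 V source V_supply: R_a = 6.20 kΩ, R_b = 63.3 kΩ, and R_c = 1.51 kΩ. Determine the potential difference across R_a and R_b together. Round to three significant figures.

ΣR = 6.20 + 63.3 + 1.51 = 71.01 kΩ.
R_{R_a..R_b} = 6.20 + 63.3 = 69.50 kΩ.
By the voltage-divider rule, V = 6.16 × 69.50/71.01 = 6.029 V.

V ≈ 6.03 V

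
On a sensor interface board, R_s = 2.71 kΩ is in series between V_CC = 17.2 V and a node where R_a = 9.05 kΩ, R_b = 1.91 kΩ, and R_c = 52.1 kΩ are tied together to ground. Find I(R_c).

I ≈ 0.119 mA

Equivalent of the parallel group: R_p = 1.531 kΩ.
V_A by voltage divider: V_A = 17.2 × 1.531/(2.71 + 1.531) = 6.209 V.
I(R_c) = V_A / R_c = 6.209/52.1 = 0.1192 mA.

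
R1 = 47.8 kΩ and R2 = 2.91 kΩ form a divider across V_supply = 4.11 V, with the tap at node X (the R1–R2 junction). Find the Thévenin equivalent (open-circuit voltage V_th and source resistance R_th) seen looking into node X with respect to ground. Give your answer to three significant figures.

V_th is the unloaded tap voltage: V_supply · R2/(R1+R2) = 4.11 × 0.05739 = 0.2359 V.
With V_supply suppressed (replaced by a short), R_th = R1 ‖ R2 = (47.80 × 2.91)/(47.80 + 2.91) = 2.743 kΩ.

V_th ≈ 0.236 V, R_th ≈ 2.74 kΩ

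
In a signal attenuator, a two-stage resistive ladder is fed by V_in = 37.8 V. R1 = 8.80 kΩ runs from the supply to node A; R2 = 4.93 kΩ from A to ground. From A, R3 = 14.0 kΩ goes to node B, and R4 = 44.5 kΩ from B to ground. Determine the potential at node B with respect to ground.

Node A sees R2 in parallel with the series input of stage 2, R3 + R4 = 58.50 kΩ.
Effective lower resistance at A: R2 ‖ 58.50 = 4.547 kΩ.
V_A = 37.8 × 4.547/(8.80 + 4.547) = 12.88 V.
Stage 2 is unloaded, so V_B = V_A · R4/(R3+R4) = 12.88 × 44.5/58.50 = 9.795 V.

V_B ≈ 9.80 V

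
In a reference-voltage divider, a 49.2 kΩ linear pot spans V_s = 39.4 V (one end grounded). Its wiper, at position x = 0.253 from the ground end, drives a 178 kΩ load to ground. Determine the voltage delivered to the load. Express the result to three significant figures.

V_out ≈ 9.47 V

The pot divides into 36.75 kΩ above the wiper and 12.45 kΩ below.
R_L loads the lower segment: effective lower R = 11.63 kΩ.
Then V_out = V_s · 11.63/(36.75 + 11.63) = 9.473 V.
(Unloaded: V_out = x·V_s = 9.97 V.)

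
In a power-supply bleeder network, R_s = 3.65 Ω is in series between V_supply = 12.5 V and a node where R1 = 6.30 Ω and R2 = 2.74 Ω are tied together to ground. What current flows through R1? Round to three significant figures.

Combine the parallel branches: R_p = (1/6.30 + 1/2.74)⁻¹ = 1.910 Ω.
V_A by voltage divider: V_A = 12.5 × 1.910/(3.65 + 1.910) = 4.293 V.
Branch current I = V_A/R1 = 4.293/6.30 = 0.6815 A.

I ≈ 0.681 A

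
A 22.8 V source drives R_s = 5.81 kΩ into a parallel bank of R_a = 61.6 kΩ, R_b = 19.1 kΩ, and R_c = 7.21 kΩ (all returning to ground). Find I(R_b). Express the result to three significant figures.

Parallel bank: R_p = 1/(1/61.6 + 1/19.1 + 1/7.21) = 4.824 kΩ.
V_A by voltage divider: V_A = 22.8 × 4.824/(5.81 + 4.824) = 10.34 V.
I(R_b) = V_A / R_b = 10.34/19.1 = 0.5415 mA.
(Check via current divider: I_total = 2.144 mA; share G_k/ΣG = 0.2526 → same result.)

I ≈ 0.542 mA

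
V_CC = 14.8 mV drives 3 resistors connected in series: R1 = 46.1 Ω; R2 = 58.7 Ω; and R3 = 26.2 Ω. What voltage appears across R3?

V ≈ 2.96 mV

Total series resistance ΣR = 46.1 + 58.7 + 26.2 = 131.0 Ω.
Voltage divider: V = V_CC · (26.20 / 131.0) = 14.8 × 0.2000 = 2.960 mV.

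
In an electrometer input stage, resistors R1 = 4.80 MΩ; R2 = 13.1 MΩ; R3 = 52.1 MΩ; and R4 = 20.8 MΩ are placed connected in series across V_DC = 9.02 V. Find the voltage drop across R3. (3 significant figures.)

V ≈ 5.18 V

ΣR = 4.80 + 13.1 + 52.1 + 20.8 = 90.80 MΩ.
By the voltage-divider rule, V = 9.02 × 52.10/90.80 = 5.176 V.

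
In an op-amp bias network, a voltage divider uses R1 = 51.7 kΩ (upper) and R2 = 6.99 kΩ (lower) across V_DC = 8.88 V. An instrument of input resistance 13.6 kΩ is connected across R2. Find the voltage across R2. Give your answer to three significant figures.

V_out ≈ 0.728 V

R2 ‖ R_L = (6.99 × 13.6)/(6.99 + 13.6) = 4.617 kΩ.
Voltage divider with the loaded lower leg: V_out = 8.88 × 4.617/(51.7 + 4.617) = 8.88 × 0.08198 = 0.7280 V.
(Unloaded it would be 1.06 V; the load pulls it down.)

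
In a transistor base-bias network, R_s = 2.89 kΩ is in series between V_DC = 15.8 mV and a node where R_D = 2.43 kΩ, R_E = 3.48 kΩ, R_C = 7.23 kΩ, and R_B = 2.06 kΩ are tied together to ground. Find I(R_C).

Equivalent of the parallel group: R_p = 0.7561 kΩ.
V_A = 15.8 × 0.7561/3.646 = 3.276 mV.
Branch current I = V_A/R_C = 3.276/7.23 = 0.4532 µA.

I ≈ 0.453 µA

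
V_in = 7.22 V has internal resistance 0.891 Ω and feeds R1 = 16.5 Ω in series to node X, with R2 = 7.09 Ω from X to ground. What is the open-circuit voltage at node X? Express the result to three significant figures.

V_th ≈ 2.09 V

R1' = 0.891 + 16.5 = 17.39 Ω (source resistance + R1).
Open-circuit (no load on X): V_th = V_in · R2/(R1' + R2) = 7.22 × 7.09/(17.39 + 7.09) = 2.091 V.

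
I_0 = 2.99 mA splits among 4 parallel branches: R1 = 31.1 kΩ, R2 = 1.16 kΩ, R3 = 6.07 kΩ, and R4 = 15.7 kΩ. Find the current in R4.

I ≈ 0.170 mA

Conductances: ΣG = 1/31.1 + 1/1.16 + 1/6.07 + 1/15.7 = 1.123 (1/kΩ).
By the current-divider rule, I = I_0 · G_k/ΣG = 2.99 × 0.05674 = 0.1696 mA.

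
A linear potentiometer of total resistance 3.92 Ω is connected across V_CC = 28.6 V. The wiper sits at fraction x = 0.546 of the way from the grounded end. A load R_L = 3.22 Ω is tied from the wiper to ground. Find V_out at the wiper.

Split the track: R_lower = x·R_p = 2.140 Ω, R_upper = (1−x)·R_p = 1.780 Ω.
(x·R_p) ‖ R_L = 1.286 Ω.
Then V_out = V_CC · 1.286/(1.780 + 1.286) = 12.00 V.
(Unloaded: V_out = x·V_CC = 15.6 V.)

V_out ≈ 12.0 V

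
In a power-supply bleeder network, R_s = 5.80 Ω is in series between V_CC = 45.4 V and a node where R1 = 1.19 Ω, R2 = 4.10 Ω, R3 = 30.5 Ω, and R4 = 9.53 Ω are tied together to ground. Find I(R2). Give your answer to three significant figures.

I ≈ 1.37 A

Parallel bank: R_p = 1/(1/1.19 + 1/4.10 + 1/30.5 + 1/9.53) = 0.8184 Ω.
Node voltage V_A = V_CC · R_p/(R_s + R_p) = 45.4 × 0.1236 = 5.614 V.
Branch current I = V_A/R2 = 5.614/4.10 = 1.369 A.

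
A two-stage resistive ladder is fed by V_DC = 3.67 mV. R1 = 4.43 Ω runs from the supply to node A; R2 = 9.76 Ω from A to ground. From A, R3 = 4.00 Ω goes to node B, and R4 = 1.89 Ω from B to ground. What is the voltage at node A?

V_A ≈ 1.66 mV

Looking into the second stage from A: R3 + R4 = 5.890 Ω appears in parallel with R2.
R2 ‖ (R3+R4) = 3.673 Ω.
So V_A = 3.67 × 0.4533 = 1.664 mV.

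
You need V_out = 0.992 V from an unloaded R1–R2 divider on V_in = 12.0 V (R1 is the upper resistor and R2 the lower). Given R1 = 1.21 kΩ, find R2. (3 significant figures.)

R2 ≈ 0.109 kΩ

The divider ratio is R2/(R1+R2) = 0.992/12.0 = 0.08267.
R2 = R1 · 0.08267/(1 − 0.08267) = 0.1090 kΩ.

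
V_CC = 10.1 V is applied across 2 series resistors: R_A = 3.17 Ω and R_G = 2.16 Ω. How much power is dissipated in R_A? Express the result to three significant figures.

Series current I = V_CC/ΣR = 10.1/5.330 = 1.895 A.
P(R_A) = I²·R_A = (1.895)² × 3.17 = 11.38 W.

P ≈ 11.4 W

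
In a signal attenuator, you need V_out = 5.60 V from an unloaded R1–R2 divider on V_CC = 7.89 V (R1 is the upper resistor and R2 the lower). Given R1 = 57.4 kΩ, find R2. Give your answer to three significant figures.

The divider ratio is R2/(R1+R2) = 5.60/7.89 = 0.7098.
Rearranging, R2 = R1·k/(1−k) = 57.4 × 2.445 = 140.4 kΩ.

R2 ≈ 140 kΩ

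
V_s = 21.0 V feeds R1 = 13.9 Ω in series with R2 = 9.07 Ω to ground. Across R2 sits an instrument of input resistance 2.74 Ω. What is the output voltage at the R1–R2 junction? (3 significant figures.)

V_out ≈ 2.76 V

R2 ‖ R_L = (9.07 × 2.74)/(9.07 + 2.74) = 2.104 Ω.
Then V_out = V_s · R2'/(R1 + R2') = 21.0 × 2.104/16.00 = 2.761 V.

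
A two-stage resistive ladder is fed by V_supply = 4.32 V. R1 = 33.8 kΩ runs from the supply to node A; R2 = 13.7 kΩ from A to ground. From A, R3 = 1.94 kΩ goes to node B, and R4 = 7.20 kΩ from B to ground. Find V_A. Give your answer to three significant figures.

The second stage (R3 + R4 = 9.140 kΩ) loads node A in parallel with R2.
R2 ‖ (R3+R4) = 5.482 kΩ.
First divider: V_A = V_supply · 5.482/(33.8 + 5.482) = 0.6029 V.

V_A ≈ 0.603 V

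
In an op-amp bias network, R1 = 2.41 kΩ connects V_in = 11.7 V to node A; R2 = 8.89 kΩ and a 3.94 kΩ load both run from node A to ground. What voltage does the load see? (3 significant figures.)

First combine the lower leg with the load: R2 ‖ R_L = 2.730 kΩ.
Voltage divider with the loaded lower leg: V_out = 11.7 × 2.730/(2.41 + 2.730) = 11.7 × 0.5311 = 6.214 V.

V_out ≈ 6.21 V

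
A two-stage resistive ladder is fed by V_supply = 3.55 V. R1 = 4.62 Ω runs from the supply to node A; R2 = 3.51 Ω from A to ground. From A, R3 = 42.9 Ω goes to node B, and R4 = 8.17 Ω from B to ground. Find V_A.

Looking into the second stage from A: R3 + R4 = 51.07 Ω appears in parallel with R2.
Effective lower resistance at A: R2 ‖ 51.07 = 3.284 Ω.
V_A = 3.55 × 3.284/(4.62 + 3.284) = 1.475 V.

V_A ≈ 1.48 V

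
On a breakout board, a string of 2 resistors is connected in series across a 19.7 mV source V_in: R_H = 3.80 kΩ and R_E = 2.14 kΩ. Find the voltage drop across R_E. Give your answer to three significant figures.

ΣR = 3.80 + 2.14 = 5.940 kΩ.
V = V_in · R/ΣR = 19.7 × 0.3603 = 7.097 mV.

V ≈ 7.10 mV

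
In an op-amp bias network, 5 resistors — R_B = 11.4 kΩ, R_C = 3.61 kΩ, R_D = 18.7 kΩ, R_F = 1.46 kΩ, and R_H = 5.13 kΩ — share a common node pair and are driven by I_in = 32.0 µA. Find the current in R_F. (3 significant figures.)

Conductances: ΣG = 1/11.4 + 1/3.61 + 1/18.7 + 1/1.46 + 1/5.13 = 1.298 (1/kΩ).
By the current-divider rule, I = I_in · G_k/ΣG = 32.0 × 0.5277 = 16.88 µA.

I ≈ 16.9 µA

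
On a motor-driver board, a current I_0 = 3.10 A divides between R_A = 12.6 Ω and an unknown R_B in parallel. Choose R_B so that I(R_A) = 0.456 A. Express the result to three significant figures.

In a two-way split, I_A/I_0 = R_B/(R_A + R_B).
0.456/3.10 = R_B/(R_A + R_B) → R_B = R_A · (0.1471)/(1 − 0.1471) = 12.6 × 0.1725 = 2.173 Ω.

R_B ≈ 2.17 Ω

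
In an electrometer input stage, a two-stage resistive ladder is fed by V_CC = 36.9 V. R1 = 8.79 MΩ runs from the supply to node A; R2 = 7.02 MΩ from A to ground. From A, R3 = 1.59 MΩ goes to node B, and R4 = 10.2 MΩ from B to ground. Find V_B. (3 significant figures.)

V_B ≈ 10.6 V

Looking into the second stage from A: R3 + R4 = 11.79 MΩ appears in parallel with R2.
R2 ‖ (R3+R4) = 4.400 MΩ.
V_A = 36.9 × 4.400/(8.79 + 4.400) = 12.31 V.
V_B = V_A × 0.8651 = 10.65 V.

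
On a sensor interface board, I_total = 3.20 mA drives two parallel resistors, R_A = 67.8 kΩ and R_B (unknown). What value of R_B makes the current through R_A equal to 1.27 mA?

R_B ≈ 44.6 kΩ

Two-branch current divider: I_A = I_total · R_B/(R_A + R_B).
1.27/3.20 = R_B/(R_A + R_B) → R_B = R_A · (0.3969)/(1 − 0.3969) = 67.8 × 0.6580 = 44.61 kΩ.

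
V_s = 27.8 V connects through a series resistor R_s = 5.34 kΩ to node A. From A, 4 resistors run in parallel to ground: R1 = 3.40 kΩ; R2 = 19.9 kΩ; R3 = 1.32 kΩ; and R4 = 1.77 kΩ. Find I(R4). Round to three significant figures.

I ≈ 1.59 mA

Parallel bank: R_p = 1/(1/3.40 + 1/19.9 + 1/1.32 + 1/1.77) = 0.5999 kΩ.
V_A by voltage divider: V_A = 27.8 × 0.5999/(5.34 + 0.5999) = 2.808 V.
Branch current I = V_A/R4 = 2.808/1.77 = 1.586 mA.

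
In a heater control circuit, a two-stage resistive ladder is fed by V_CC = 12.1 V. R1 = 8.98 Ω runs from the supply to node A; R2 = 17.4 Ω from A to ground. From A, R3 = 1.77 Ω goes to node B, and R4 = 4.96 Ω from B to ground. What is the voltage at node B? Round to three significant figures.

The second stage (R3 + R4 = 6.730 Ω) loads node A in parallel with R2.
R2 ‖ (R3+R4) = 4.853 Ω.
V_A = 12.1 × 4.853/(8.98 + 4.853) = 4.245 V.
Then the unloaded second divider: V_B = V_A × R4/(R3+R4) = 4.245 × 0.7370 = 3.129 V.

V_B ≈ 3.13 V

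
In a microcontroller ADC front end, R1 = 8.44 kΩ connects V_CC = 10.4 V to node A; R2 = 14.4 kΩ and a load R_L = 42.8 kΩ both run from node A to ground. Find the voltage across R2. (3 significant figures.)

First combine the lower leg with the load: R2 ‖ R_L = 10.77 kΩ.
Then V_out = V_CC · R2'/(R1 + R2') = 10.4 × 10.77/19.21 = 5.832 V.

V_out ≈ 5.83 V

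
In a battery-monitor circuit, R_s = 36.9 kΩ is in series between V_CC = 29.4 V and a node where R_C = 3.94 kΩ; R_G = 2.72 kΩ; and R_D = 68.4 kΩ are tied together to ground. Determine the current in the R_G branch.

Parallel bank: R_p = 1/(1/3.94 + 1/2.72 + 1/68.4) = 1.572 kΩ.
V_A = 29.4 × 1.572/38.47 = 1.201 V.
I(R_G) = V_A / R_G = 1.201/2.72 = 0.4417 mA.
(Equivalently: I_total = 0.7642 mA, then current-divider fraction G_k/ΣG = 0.5780.)

I ≈ 0.442 mA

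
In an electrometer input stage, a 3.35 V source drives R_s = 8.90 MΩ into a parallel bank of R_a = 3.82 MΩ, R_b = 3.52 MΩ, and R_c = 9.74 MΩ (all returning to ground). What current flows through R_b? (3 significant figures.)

I ≈ 0.141 µA

Combine the parallel branches: R_p = (1/3.82 + 1/3.52 + 1/9.74)⁻¹ = 1.542 MΩ.
V_A by voltage divider: V_A = 3.35 × 1.542/(8.90 + 1.542) = 0.4947 V.
Branch current I = V_A/R_b = 0.4947/3.52 = 0.1405 µA.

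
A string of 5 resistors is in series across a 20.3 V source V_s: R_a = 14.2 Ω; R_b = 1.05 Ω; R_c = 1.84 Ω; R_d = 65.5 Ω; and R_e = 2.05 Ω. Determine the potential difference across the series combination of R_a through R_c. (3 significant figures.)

V ≈ 4.10 V

Series total: ΣR = 14.2 + 1.05 + 1.84 + 65.5 + 2.05 = 84.64 Ω.
R_{R_a..R_c} = 14.2 + 1.05 + 1.84 = 17.09 Ω.
By the voltage-divider rule, V = 20.3 × 17.09/84.64 = 4.099 V.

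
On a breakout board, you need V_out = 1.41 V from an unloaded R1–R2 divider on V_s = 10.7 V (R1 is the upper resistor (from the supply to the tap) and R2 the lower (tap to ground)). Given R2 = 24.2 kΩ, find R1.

R1 ≈ 159 kΩ

Required fraction k = V_out/V_s = 0.1318.
Rearranging, R1 = R2·(1−k)/k = 24.2 × 6.589 = 159.4 kΩ.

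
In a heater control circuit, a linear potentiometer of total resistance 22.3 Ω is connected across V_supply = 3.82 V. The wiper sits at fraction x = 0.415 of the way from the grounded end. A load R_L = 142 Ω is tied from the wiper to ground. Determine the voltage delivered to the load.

V_out ≈ 1.53 V

Split the track: R_lower = x·R_p = 9.255 Ω, R_upper = (1−x)·R_p = 13.05 Ω.
Lower segment in parallel with the load: 9.255 ‖ 142 = 8.688 Ω.
Loaded-divider output: V_out = 3.82 × 0.3998 = 1.527 V.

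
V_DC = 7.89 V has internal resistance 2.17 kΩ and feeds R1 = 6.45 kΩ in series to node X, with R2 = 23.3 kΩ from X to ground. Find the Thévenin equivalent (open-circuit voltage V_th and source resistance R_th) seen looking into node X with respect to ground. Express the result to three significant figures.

R1' = 2.17 + 6.45 = 8.620 kΩ (source resistance + R1).
Open-circuit (no load on X): V_th = V_DC · R2/(R1' + R2) = 7.89 × 23.3/(8.620 + 23.3) = 5.759 V.
Looking into X with the source shorted: R_th = R1'·R2/(R1'+R2) = 8.620 × 23.3/31.92 = 6.292 kΩ.

V_th ≈ 5.76 V, R_th ≈ 6.29 kΩ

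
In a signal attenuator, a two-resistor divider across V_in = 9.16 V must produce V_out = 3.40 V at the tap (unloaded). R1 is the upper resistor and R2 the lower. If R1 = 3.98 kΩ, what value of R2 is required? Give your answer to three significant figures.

Required fraction k = V_out/V_in = 0.3712.
R2 = R1 · 0.3712/(1 − 0.3712) = 2.349 kΩ.

R2 ≈ 2.35 kΩ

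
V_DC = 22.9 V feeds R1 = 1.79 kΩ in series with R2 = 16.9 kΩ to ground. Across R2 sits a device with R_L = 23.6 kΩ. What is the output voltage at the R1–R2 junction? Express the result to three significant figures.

V_out ≈ 19.4 V

R2 ‖ R_L = (16.9 × 23.6)/(16.9 + 23.6) = 9.848 kΩ.
Then V_out = V_DC · R2'/(R1 + R2') = 22.9 × 9.848/11.64 = 19.38 V.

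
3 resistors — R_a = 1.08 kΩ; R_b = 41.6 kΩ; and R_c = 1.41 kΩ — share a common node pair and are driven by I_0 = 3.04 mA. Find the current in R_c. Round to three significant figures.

Conductances: ΣG = 1/1.08 + 1/41.6 + 1/1.41 = 1.659 (1/kΩ).
By the current-divider rule, I = I_0 · G_k/ΣG = 3.04 × 0.4275 = 1.299 mA.

I ≈ 1.30 mA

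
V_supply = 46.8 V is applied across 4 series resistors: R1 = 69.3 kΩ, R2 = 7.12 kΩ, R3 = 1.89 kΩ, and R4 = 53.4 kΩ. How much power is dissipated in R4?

ΣR = 131.7 kΩ → I = 46.8/131.7 = 0.3553 mA.
V(R4) = I·R = 18.97 V; P = V·I = 18.97 × 0.3553 = 6.742 mW.

P ≈ 6.74 mW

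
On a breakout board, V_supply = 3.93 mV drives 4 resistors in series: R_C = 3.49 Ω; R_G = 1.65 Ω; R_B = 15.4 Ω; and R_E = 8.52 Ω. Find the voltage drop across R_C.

V ≈ 0.472 mV

Total series resistance ΣR = 3.49 + 1.65 + 15.4 + 8.52 = 29.06 Ω.
Voltage divider: V = V_supply · (3.490 / 29.06) = 3.93 × 0.1201 = 0.4720 mV.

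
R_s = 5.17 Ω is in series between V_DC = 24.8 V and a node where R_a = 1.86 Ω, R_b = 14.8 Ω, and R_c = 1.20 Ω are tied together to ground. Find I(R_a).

I ≈ 1.58 A

Equivalent of the parallel group: R_p = 0.6952 Ω.
Node voltage V_A = V_DC · R_p/(R_s + R_p) = 24.8 × 0.1185 = 2.939 V.
I(R_a) = V_A / R_a = 2.939/1.86 = 1.580 A.
(Equivalently: I_total = 4.228 A, then current-divider fraction G_k/ΣG = 0.3737.)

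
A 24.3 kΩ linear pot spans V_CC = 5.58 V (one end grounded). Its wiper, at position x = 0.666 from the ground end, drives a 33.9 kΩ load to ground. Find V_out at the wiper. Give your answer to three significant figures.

The pot divides into 8.116 kΩ above the wiper and 16.18 kΩ below.
(x·R_p) ‖ R_L = 10.95 kΩ.
V_out = 5.58 × 10.95/(8.116 + 10.95) = 3.205 V.

V_out ≈ 3.21 V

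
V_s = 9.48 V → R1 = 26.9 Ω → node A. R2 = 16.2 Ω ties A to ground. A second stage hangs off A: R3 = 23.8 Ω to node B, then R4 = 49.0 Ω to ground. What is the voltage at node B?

V_B ≈ 2.11 V

Node A sees R2 in parallel with the series input of stage 2, R3 + R4 = 72.80 Ω.
Effective lower resistance at A: R2 ‖ 72.80 = 13.25 Ω.
First divider: V_A = V_s · 13.25/(26.9 + 13.25) = 3.129 V.
Stage 2 is unloaded, so V_B = V_A · R4/(R3+R4) = 3.129 × 49.0/72.80 = 2.106 V.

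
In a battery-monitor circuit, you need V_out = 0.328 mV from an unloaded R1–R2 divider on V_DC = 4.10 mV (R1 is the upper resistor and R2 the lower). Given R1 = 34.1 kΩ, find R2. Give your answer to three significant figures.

V_out/V_DC = R2/(R1+R2) = 0.08000.
R2 = R1 · 0.08000/(1 − 0.08000) = 2.965 kΩ.

R2 ≈ 2.97 kΩ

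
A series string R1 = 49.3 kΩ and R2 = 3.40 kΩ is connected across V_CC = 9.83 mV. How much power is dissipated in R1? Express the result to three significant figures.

P ≈ 1.72 nW

The common current is I = 9.83/52.70 = 0.1865 µA.
P(R1) = I²·R1 = (0.1865)² × 49.3 = 1.715 nW.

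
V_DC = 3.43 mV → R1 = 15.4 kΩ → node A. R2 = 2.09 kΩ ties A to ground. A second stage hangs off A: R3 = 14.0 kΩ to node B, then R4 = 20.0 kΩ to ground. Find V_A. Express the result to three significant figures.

Node A sees R2 in parallel with the series input of stage 2, R3 + R4 = 34.00 kΩ.
R2 ‖ (R3+R4) = 1.969 kΩ.
V_A = 3.43 × 1.969/(15.4 + 1.969) = 0.3888 mV.

V_A ≈ 0.389 mV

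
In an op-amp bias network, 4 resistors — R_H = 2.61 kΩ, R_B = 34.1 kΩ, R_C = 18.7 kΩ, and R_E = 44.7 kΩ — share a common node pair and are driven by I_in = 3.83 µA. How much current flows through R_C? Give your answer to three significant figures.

ΣG = 1/2.61 + 1/34.1 + 1/18.7 + 1/44.7 = 0.4883.
Current divider: I(R_C) = I_in · G_k/ΣG = 3.83 × (0.05348/0.4883) = 3.83 × 0.1095 = 0.4194 µA.

I ≈ 0.419 µA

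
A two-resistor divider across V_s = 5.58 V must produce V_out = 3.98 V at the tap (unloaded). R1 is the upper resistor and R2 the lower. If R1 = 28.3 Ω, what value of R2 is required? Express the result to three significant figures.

R2 ≈ 70.4 Ω

Required fraction k = V_out/V_s = 0.7133.
So R2 = R1 · V_out/(V_s − V_out) = 28.3 × 3.98/(5.58 − 3.98) = 28.3 × 2.487 = 70.40 Ω.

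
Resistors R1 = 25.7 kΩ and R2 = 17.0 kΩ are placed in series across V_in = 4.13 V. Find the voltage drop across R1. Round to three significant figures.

Total series resistance ΣR = 25.7 + 17.0 = 42.70 kΩ.
V = V_in · R/ΣR = 4.13 × 0.6019 = 2.486 V.

V ≈ 2.49 V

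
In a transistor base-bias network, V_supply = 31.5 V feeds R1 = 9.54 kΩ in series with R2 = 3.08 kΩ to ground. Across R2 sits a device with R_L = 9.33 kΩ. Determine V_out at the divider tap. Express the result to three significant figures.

R2 ‖ R_L = (3.08 × 9.33)/(3.08 + 9.33) = 2.316 kΩ.
Voltage divider with the loaded lower leg: V_out = 31.5 × 2.316/(9.54 + 2.316) = 31.5 × 0.1953 = 6.152 V.

V_out ≈ 6.15 V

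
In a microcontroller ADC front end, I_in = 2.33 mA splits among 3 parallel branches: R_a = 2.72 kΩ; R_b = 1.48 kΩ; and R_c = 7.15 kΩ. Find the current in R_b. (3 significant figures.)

ΣG = 1/2.72 + 1/1.48 + 1/7.15 = 1.183.
R_b takes the fraction G_k/ΣG = 0.6757/1.183 = 0.5711, so I = 2.33 × 0.5711 = 1.331 mA.

I ≈ 1.33 mA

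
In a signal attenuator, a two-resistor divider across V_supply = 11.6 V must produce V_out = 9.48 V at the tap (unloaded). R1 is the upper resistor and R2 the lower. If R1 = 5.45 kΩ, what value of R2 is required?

V_out/V_supply = R2/(R1+R2) = 0.8172.
So R2 = R1 · V_out/(V_supply − V_out) = 5.45 × 9.48/(11.6 − 9.48) = 5.45 × 4.472 = 24.37 kΩ.

R2 ≈ 24.4 kΩ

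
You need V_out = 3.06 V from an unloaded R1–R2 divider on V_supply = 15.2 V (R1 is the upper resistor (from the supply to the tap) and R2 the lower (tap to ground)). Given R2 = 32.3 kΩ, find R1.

V_out/V_supply = R2/(R1+R2) = 0.2013.
Rearranging, R1 = R2·(1−k)/k = 32.3 × 3.967 = 128.1 kΩ.

R1 ≈ 128 kΩ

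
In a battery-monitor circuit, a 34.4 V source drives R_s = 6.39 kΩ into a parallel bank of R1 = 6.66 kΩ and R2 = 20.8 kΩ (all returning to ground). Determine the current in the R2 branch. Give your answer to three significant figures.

Parallel bank: R_p = 1/(1/6.66 + 1/20.8) = 5.045 kΩ.
V_A = 34.4 × 5.045/11.43 = 15.18 V.
Branch current I = V_A/R2 = 15.18/20.8 = 0.7296 mA.

I ≈ 0.730 mA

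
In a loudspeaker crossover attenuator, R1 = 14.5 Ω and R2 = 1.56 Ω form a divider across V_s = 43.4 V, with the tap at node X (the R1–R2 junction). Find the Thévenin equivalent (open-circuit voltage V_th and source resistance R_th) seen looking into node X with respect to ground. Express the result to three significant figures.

V_th ≈ 4.22 V, R_th ≈ 1.41 Ω

Open-circuit (no load on X): V_th = V_s · R2/(R1 + R2) = 43.4 × 1.56/(14.50 + 1.56) = 4.216 V.
Zeroing V_s shorts the top of R1 to ground, so R_th = R1 ‖ R2 = 1.408 Ω.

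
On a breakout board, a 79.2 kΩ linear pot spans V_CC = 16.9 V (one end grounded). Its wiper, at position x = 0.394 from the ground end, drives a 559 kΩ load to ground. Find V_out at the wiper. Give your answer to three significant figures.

V_out ≈ 6.44 V

The pot divides into 48.00 kΩ above the wiper and 31.20 kΩ below.
(x·R_p) ‖ R_L = 29.55 kΩ.
Then V_out = V_CC · 29.55/(48.00 + 29.55) = 6.441 V.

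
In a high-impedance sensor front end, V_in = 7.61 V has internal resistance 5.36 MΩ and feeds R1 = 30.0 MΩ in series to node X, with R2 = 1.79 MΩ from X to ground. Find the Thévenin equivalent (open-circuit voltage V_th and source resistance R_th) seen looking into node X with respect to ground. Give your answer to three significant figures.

R1' = 5.36 + 30.0 = 35.36 MΩ (source resistance + R1).
V_th is the unloaded tap voltage: V_in · R2/(R1'+R2) = 7.61 × 0.04818 = 0.3667 V.
Zeroing V_in shorts the top of R1' to ground, so R_th = R1' ‖ R2 = 1.704 MΩ.

V_th ≈ 0.367 V, R_th ≈ 1.70 MΩ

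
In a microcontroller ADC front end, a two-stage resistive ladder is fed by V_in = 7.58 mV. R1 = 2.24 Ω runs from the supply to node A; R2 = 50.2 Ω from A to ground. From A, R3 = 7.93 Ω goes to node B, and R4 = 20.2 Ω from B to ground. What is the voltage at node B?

V_B ≈ 4.84 mV

Looking into the second stage from A: R3 + R4 = 28.13 Ω appears in parallel with R2.
Effective lower resistance at A: R2 ‖ 28.13 = 18.03 Ω.
So V_A = 7.58 × 0.8895 = 6.742 mV.
Then the unloaded second divider: V_B = V_A × R4/(R3+R4) = 6.742 × 0.7181 = 4.842 mV.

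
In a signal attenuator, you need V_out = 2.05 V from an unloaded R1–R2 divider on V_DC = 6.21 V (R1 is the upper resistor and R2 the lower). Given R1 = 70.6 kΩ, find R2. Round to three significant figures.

Required fraction k = V_out/V_DC = 0.3301.
So R2 = R1 · V_out/(V_DC − V_out) = 70.6 × 2.05/(6.21 − 2.05) = 70.6 × 0.4928 = 34.79 kΩ.

R2 ≈ 34.8 kΩ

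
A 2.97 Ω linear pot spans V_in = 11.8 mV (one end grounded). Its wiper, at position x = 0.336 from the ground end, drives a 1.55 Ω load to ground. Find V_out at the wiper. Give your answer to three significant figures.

Split the track: R_lower = x·R_p = 0.9979 Ω, R_upper = (1−x)·R_p = 1.972 Ω.
R_L loads the lower segment: effective lower R = 0.6071 Ω.
Loaded-divider output: V_out = 11.8 × 0.2354 = 2.777 mV.
(Unloaded: V_out = x·V_in = 3.96 mV.)

V_out ≈ 2.78 mV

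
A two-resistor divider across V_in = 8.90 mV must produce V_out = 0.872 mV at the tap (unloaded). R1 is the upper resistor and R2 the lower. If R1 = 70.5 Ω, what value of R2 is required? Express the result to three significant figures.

The divider ratio is R2/(R1+R2) = 0.872/8.90 = 0.09798.
So R2 = R1 · V_out/(V_in − V_out) = 70.5 × 0.872/(8.90 − 0.872) = 70.5 × 0.1086 = 7.658 Ω.

R2 ≈ 7.66 Ω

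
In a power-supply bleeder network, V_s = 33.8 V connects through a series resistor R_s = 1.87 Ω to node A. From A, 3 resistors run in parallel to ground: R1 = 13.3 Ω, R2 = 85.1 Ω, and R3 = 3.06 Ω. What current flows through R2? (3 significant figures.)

Equivalent of the parallel group: R_p = 2.417 Ω.
V_A = 33.8 × 2.417/4.287 = 19.06 V.
Branch current I = V_A/R2 = 19.06/85.1 = 0.2239 A.

I ≈ 0.224 A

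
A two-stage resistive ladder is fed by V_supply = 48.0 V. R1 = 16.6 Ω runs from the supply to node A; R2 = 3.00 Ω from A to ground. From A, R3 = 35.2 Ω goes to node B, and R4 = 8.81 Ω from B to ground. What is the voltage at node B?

Node A sees R2 in parallel with the series input of stage 2, R3 + R4 = 44.01 Ω.
Effective lower resistance at A: R2 ‖ 44.01 = 2.809 Ω.
First divider: V_A = V_supply · 2.809/(16.6 + 2.809) = 6.946 V.
Then the unloaded second divider: V_B = V_A × R4/(R3+R4) = 6.946 × 0.2002 = 1.390 V.

V_B ≈ 1.39 V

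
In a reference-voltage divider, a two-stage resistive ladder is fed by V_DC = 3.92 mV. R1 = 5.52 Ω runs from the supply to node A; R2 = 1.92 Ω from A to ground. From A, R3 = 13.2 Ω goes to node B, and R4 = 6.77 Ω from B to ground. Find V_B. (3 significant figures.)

V_B ≈ 0.320 mV

The second stage (R3 + R4 = 19.97 Ω) loads node A in parallel with R2.
R2 ‖ (R3+R4) = 1.752 Ω.
So V_A = 3.92 × 0.2409 = 0.9443 mV.
V_B = V_A × 0.3390 = 0.3201 mV.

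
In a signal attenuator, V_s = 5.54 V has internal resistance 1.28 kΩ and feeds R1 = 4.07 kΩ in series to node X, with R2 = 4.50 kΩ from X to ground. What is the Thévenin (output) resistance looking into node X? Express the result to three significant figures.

R_th ≈ 2.44 kΩ

R1' = 1.28 + 4.07 = 5.350 kΩ (source resistance + R1).
Looking into X with the source shorted: R_th = R1'·R2/(R1'+R2) = 5.350 × 4.50/9.850 = 2.444 kΩ.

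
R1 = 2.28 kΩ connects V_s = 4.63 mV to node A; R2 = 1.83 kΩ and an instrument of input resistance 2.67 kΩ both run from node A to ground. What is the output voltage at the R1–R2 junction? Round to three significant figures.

The load sits in parallel with R2, giving an effective lower resistance R2' = R2·R_L/(R2+R_L) = 1.086 kΩ.
Voltage divider with the loaded lower leg: V_out = 4.63 × 1.086/(2.28 + 1.086) = 4.63 × 0.3226 = 1.494 mV.
(Unloaded it would be 2.06 mV; the load pulls it down.)

V_out ≈ 1.49 mV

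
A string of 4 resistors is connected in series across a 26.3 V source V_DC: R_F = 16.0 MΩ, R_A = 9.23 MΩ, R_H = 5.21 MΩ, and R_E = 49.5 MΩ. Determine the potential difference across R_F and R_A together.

V ≈ 8.30 V

Total series resistance ΣR = 16.0 + 9.23 + 5.21 + 49.5 = 79.94 MΩ.
R_{R_F..R_A} = 16.0 + 9.23 = 25.23 MΩ.
V = V_DC · R/ΣR = 26.3 × 0.3156 = 8.301 V.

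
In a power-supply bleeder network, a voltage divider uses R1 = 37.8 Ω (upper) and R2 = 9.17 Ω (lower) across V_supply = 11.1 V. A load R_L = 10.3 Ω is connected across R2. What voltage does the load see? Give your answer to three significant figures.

R2 ‖ R_L = (9.17 × 10.3)/(9.17 + 10.3) = 4.851 Ω.
Now apply the divider: V_out = 11.1 × 0.1137 = 1.263 V.
(Unloaded it would be 2.17 V; the load pulls it down.)

V_out ≈ 1.26 V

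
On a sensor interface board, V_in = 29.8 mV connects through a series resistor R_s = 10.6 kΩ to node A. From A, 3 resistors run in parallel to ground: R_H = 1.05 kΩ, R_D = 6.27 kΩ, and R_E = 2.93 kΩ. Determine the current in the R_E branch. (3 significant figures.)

Equivalent of the parallel group: R_p = 0.6882 kΩ.
V_A by voltage divider: V_A = 29.8 × 0.6882/(10.6 + 0.6882) = 1.817 mV.
Branch current I = V_A/R_E = 1.817/2.93 = 0.6200 µA.

I ≈ 0.620 µA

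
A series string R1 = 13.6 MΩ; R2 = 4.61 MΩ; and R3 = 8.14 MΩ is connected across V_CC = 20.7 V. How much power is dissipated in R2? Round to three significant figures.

The common current is I = 20.7/26.35 = 0.7856 µA.
V(R2) = I·R = 3.622 V; P = V·I = 3.622 × 0.7856 = 2.845 µW.

P ≈ 2.84 µW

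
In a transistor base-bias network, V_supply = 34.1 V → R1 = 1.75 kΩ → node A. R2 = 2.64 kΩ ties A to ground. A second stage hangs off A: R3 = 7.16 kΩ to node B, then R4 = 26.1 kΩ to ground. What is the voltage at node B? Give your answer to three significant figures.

Looking into the second stage from A: R3 + R4 = 33.26 kΩ appears in parallel with R2.
R2 ‖ (R3+R4) = 2.446 kΩ.
So V_A = 34.1 × 0.5829 = 19.88 V.
V_B = V_A × 0.7847 = 15.60 V.

V_B ≈ 15.6 V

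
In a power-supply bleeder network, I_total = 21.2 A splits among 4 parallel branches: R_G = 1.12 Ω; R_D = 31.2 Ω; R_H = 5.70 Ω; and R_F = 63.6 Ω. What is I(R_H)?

I ≈ 3.33 A

Conductances: ΣG = 1/1.12 + 1/31.2 + 1/5.70 + 1/63.6 = 1.116 (1/Ω).
By the current-divider rule, I = I_total · G_k/ΣG = 21.2 × 0.1572 = 3.332 A.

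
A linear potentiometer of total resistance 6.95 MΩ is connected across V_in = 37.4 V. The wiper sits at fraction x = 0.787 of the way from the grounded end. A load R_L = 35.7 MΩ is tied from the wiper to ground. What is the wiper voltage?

V_out ≈ 28.5 V

The pot divides into 1.480 MΩ above the wiper and 5.470 MΩ below.
(x·R_p) ‖ R_L = 4.743 MΩ.
V_out = 37.4 × 4.743/(1.480 + 4.743) = 28.50 V.
(Unloaded: V_out = x·V_in = 29.4 V.)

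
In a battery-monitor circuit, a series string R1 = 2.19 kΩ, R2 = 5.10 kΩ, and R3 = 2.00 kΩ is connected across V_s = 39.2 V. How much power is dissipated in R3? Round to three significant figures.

Series current I = V_s/ΣR = 39.2/9.290 = 4.220 mA.
V(R3) = I·R = 8.439 V; P = V·I = 8.439 × 4.220 = 35.61 mW.

P ≈ 35.6 mW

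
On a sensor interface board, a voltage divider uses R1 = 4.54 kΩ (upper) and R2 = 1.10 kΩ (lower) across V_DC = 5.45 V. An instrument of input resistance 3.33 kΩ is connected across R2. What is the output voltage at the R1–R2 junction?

First combine the lower leg with the load: R2 ‖ R_L = 0.8269 kΩ.
Now apply the divider: V_out = 5.45 × 0.1541 = 0.8397 V.

V_out ≈ 0.840 V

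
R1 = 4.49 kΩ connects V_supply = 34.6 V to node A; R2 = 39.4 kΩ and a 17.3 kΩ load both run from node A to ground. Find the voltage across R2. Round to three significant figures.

V_out ≈ 25.2 V

The load sits in parallel with R2, giving an effective lower resistance R2' = R2·R_L/(R2+R_L) = 12.02 kΩ.
Voltage divider with the loaded lower leg: V_out = 34.6 × 12.02/(4.49 + 12.02) = 34.6 × 0.7281 = 25.19 V.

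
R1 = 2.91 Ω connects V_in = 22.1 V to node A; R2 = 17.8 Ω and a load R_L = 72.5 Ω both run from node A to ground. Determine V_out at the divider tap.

V_out ≈ 18.4 V

R2 ‖ R_L = (17.8 × 72.5)/(17.8 + 72.5) = 14.29 Ω.
Now apply the divider: V_out = 22.1 × 0.8308 = 18.36 V.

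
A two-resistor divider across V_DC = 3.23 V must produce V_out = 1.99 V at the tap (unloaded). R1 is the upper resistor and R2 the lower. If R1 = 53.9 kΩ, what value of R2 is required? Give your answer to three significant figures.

R2 ≈ 86.5 kΩ

V_out/V_DC = R2/(R1+R2) = 0.6161.
R2 = R1 · 0.6161/(1 − 0.6161) = 86.50 kΩ.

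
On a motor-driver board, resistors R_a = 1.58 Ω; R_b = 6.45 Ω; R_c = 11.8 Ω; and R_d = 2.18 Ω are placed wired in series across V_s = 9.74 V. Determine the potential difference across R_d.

Series total: ΣR = 1.58 + 6.45 + 11.8 + 2.18 = 22.01 Ω.
By the voltage-divider rule, V = 9.74 × 2.180/22.01 = 0.9647 V.

V ≈ 0.965 V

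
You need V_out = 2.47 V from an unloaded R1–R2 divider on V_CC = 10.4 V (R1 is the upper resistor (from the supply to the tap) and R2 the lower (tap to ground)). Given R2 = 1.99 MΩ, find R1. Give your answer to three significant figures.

R1 ≈ 6.39 MΩ

Required fraction k = V_out/V_CC = 0.2375.
R1 = R2·(1/k − 1) = 1.99 × 3.211 = 6.389 MΩ.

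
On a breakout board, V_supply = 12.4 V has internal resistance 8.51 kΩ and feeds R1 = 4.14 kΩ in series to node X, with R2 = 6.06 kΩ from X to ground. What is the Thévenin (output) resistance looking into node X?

R_th ≈ 4.10 kΩ

R1' = 8.51 + 4.14 = 12.65 kΩ (source resistance + R1).
With V_supply suppressed (replaced by a short), R_th = R1' ‖ R2 = (12.65 × 6.06)/(12.65 + 6.06) = 4.097 kΩ.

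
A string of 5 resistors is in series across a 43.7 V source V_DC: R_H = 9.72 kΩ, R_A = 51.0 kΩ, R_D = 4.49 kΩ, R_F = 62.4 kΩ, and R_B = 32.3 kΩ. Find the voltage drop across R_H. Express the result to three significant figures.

V ≈ 2.66 V

Series total: ΣR = 9.72 + 51.0 + 4.49 + 62.4 + 32.3 = 159.9 kΩ.
Voltage divider: V = V_DC · (9.720 / 159.9) = 43.7 × 0.06078 = 2.656 V.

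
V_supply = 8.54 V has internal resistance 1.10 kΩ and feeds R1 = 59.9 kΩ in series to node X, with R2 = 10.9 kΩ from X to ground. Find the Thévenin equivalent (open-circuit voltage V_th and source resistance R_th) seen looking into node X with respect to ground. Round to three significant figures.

V_th ≈ 1.29 V, R_th ≈ 9.25 kΩ

R1' = 1.10 + 59.9 = 61.00 kΩ (source resistance + R1).
With X open, the divider is unloaded: V_th = 8.54 × 10.9/71.90 = 1.295 V.
Zeroing V_supply shorts the top of R1' to ground, so R_th = R1' ‖ R2 = 9.248 kΩ.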